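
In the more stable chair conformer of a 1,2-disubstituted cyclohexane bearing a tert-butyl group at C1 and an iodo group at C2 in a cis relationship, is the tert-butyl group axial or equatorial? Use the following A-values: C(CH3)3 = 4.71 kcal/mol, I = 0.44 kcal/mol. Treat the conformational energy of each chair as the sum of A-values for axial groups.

C1 and C2 have opposite parity, so for the cis isomer the two substituents are one axial and one equatorial in each chair.
Chair I (tert-butyl axial, iodo equatorial): E = 4.71 kcal/mol.
Chair II (tert-butyl equatorial, iodo axial): E = 0.44 kcal/mol.
Chair II is the more stable (lower-energy) conformer, and in that chair the tert-butyl group is equatorial.

equatorial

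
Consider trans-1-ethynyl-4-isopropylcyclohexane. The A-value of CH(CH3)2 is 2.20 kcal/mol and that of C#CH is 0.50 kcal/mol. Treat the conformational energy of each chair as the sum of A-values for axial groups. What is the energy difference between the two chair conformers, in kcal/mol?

C1 and C4 have opposite parity, so for the trans isomer the two substituents are e,e in one chair and a,a in the other.
Chair I (isopropyl axial, ethynyl axial): E = 2.70 kcal/mol.
Chair II (isopropyl equatorial, ethynyl equatorial): E = 0.00 kcal/mol.
ΔE = 2.70 − 0.00 = 2.70 kcal/mol; chair II is more stable.

2.70 kcal/mol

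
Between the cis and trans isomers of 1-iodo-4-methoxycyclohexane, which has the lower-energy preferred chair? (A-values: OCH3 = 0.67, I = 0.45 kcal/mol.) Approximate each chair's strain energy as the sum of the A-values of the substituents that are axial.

At 1,4 positions (parity opposite): cis → (a,e or e,a); trans → (e,e or a,a).
Best chair for cis: E = 0.45 kcal/mol; best chair for trans: E = 0.00 kcal/mol.
The trans isomer is lower by 0.45 kcal/mol.

trans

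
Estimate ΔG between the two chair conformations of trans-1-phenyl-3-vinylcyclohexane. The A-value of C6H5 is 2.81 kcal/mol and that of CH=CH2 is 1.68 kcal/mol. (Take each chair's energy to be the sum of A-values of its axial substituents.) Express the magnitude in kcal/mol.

1.13 kcal/mol

C1 and C3 have the same parity, so for the trans isomer the two substituents are one axial and one equatorial in each chair.
Chair I (phenyl axial, vinyl equatorial): E = 2.81 kcal/mol.
Chair II (phenyl equatorial, vinyl axial): E = 1.68 kcal/mol.
ΔE = 2.81 − 1.68 = 1.13 kcal/mol; chair II is more stable.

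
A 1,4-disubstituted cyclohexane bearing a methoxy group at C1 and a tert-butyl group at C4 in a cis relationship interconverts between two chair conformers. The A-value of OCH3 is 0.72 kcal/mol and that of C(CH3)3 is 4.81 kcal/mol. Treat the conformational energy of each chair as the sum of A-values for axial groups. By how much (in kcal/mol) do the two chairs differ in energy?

4.09 kcal/mol

C1 and C4 have opposite parity, so for the cis isomer the two substituents are one axial and one equatorial in each chair.
Chair I (methoxy axial, tert-butyl equatorial): E = 0.72 kcal/mol.
Chair II (methoxy equatorial, tert-butyl axial): E = 4.81 kcal/mol.
ΔE = 4.81 − 0.72 = 4.09 kcal/mol; chair I is more stable.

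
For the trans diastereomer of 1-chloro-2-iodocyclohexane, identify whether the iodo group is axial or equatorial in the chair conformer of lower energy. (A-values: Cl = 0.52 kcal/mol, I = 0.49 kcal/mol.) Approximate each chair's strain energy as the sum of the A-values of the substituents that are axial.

C1 and C2 have opposite parity, so for the trans isomer the two substituents are e,e in one chair and a,a in the other.
Chair I (chloro axial, iodo axial): E = 1.01 kcal/mol.
Chair II (chloro equatorial, iodo equatorial): E = 0.00 kcal/mol.
Chair II is the more stable (lower-energy) conformer, and in that chair the iodo group is equatorial.

equatorial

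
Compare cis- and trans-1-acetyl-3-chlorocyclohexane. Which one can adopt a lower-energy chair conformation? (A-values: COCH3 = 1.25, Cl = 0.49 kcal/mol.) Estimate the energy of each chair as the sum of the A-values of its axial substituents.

At 1,3 positions (parity same): cis → (e,e or a,a); trans → (a,e or e,a).
Best chair for cis: E = 0.00 kcal/mol; best chair for trans: E = 0.49 kcal/mol.
The cis isomer is lower by 0.49 kcal/mol.

cis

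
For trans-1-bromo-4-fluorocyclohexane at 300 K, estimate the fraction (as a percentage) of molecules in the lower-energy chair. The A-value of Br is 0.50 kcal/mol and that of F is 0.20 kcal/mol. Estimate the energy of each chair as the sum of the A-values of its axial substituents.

C1 and C4 have opposite parity, so for the trans isomer the two substituents are e,e in one chair and a,a in the other.
Chair I (bromo axial, fluoro axial): E = 0.70 kcal/mol; chair II (bromo equatorial, fluoro equatorial): E = 0.00 kcal/mol.
ΔG = 0.70 kcal/mol between the two chairs.
K = exp(ΔG/RT) with R = 1.987×10⁻³ kcal mol⁻¹ K⁻¹ and T = 300 K gives K ≈ 3.24.
Fraction in the lower-energy chair = K/(K+1) = 76.4%.

76.4%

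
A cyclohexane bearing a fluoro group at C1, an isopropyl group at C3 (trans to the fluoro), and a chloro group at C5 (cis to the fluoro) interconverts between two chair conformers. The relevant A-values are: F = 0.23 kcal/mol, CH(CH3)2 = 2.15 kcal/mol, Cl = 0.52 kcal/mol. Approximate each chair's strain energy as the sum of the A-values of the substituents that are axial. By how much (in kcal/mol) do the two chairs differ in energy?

Chair I (fluoro axial, isopropyl equatorial, chloro axial): E = 0.75 kcal/mol.
Chair II (fluoro equatorial, isopropyl axial, chloro equatorial): E = 2.15 kcal/mol.
ΔE = 2.15 − 0.75 = 1.40 kcal/mol; chair I is more stable.

1.40 kcal/mol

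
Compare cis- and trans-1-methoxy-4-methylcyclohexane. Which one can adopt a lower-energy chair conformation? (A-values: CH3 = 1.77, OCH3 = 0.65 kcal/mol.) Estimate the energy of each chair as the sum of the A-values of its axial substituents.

At 1,4 positions (parity opposite): cis → (a,e or e,a); trans → (e,e or a,a).
Best chair for cis: E = 0.65 kcal/mol; best chair for trans: E = 0.00 kcal/mol.
The trans isomer is lower by 0.65 kcal/mol.

trans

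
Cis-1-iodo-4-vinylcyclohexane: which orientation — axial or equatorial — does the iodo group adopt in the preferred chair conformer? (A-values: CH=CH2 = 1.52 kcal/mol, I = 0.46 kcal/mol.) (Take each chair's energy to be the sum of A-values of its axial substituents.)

axial

C1 and C4 have opposite parity, so for the cis isomer the two substituents are one axial and one equatorial in each chair.
Chair I (vinyl axial, iodo equatorial): E = 1.52 kcal/mol.
Chair II (vinyl equatorial, iodo axial): E = 0.46 kcal/mol.
Chair II is the more stable (lower-energy) conformer, and in that chair the iodo group is axial.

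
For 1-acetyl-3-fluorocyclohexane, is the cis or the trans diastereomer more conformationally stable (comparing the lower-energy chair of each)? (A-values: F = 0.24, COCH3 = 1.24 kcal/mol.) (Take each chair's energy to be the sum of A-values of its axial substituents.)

At 1,3 positions (parity same): cis → (e,e or a,a); trans → (a,e or e,a).
Best chair for cis: E = 0.00 kcal/mol; best chair for trans: E = 0.24 kcal/mol.
The cis isomer is lower by 0.24 kcal/mol.

cis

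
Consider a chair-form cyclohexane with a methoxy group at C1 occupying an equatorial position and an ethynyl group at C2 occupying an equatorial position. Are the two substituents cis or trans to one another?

C1 and C2 have opposite parity, so their axial bonds point in opposite directions.
With opposite-parity carbons, two substituents on the same face are one axial and one equatorial; opposite faces give both axial or both equatorial.
Here the groups are equatorial/equatorial → opposite face → trans.

trans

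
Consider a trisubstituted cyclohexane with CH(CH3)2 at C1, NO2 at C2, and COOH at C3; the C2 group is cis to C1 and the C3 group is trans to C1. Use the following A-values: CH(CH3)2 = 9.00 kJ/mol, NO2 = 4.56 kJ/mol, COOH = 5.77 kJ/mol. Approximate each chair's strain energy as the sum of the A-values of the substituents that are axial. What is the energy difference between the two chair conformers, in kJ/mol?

1.33 kJ/mol

Chair I (isopropyl axial, nitro equatorial, carboxyl equatorial): E = 9.00 kJ/mol.
Chair II (isopropyl equatorial, nitro axial, carboxyl axial): E = 10.33 kJ/mol.
ΔE = 10.33 − 9.00 = 1.33 kJ/mol; chair I is more stable.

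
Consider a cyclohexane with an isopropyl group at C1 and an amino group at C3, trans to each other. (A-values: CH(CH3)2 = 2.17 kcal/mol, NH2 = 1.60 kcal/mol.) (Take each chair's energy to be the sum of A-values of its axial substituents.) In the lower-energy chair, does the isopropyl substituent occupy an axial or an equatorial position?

C1 and C3 have the same parity, so for the trans isomer the two substituents are one axial and one equatorial in each chair.
Chair I (isopropyl axial, amino equatorial): E = 2.17 kcal/mol.
Chair II (isopropyl equatorial, amino axial): E = 1.60 kcal/mol.
Chair II is the more stable (lower-energy) conformer, and in that chair the isopropyl group is equatorial.

equatorial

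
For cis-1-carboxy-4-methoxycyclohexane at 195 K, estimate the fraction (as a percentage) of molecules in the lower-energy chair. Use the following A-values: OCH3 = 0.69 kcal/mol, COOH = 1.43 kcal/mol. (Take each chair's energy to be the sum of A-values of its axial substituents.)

87.1%

C1 and C4 have opposite parity, so for the cis isomer the two substituents are one axial and one equatorial in each chair.
Chair I (methoxy axial, carboxyl equatorial): E = 0.69 kcal/mol; chair II (methoxy equatorial, carboxyl axial): E = 1.43 kcal/mol.
ΔG = 0.74 kcal/mol between the two chairs.
K = exp(ΔG/RT) with R = 1.987×10⁻³ kcal mol⁻¹ K⁻¹ and T = 195 K gives K ≈ 6.75.
Fraction in the lower-energy chair = K/(K+1) = 87.1%.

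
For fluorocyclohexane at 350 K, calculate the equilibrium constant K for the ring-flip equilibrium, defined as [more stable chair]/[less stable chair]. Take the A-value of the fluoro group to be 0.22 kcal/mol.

One chair has the fluoro group axial (E = 0.22 kcal/mol) and the other has it equatorial (E = 0).
ΔG = 0.22 kcal/mol between the two chairs.
K = exp(ΔG/RT) with R = 1.987×10⁻³ kcal mol⁻¹ K⁻¹ and T = 350 K gives K ≈ 1.37.

K ≈ 1.37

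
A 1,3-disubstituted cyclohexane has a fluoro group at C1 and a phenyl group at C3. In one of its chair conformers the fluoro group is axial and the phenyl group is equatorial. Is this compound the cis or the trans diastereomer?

C1 and C3 have the same parity, so their axial bonds point in the same direction.
With same-parity carbons, two substituents on the same face are both axial or both equatorial; opposite faces give one of each.
Here the groups are axial/equatorial → opposite face → trans.

trans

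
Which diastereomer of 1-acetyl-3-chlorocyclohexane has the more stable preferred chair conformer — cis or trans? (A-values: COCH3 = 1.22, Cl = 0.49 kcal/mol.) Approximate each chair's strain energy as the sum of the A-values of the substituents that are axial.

cis

At 1,3 positions (parity same): cis → (e,e or a,a); trans → (a,e or e,a).
Best chair for cis: E = 0.00 kcal/mol; best chair for trans: E = 0.49 kcal/mol.
The cis isomer is lower by 0.49 kcal/mol.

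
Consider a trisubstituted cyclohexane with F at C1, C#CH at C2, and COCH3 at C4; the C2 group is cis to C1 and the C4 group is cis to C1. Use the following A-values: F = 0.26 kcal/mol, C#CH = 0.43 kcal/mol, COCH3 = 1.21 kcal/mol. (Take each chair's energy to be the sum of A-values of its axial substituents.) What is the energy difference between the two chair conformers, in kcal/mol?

1.38 kcal/mol

Chair I (fluoro axial, ethynyl equatorial, acetyl equatorial): E = 0.26 kcal/mol.
Chair II (fluoro equatorial, ethynyl axial, acetyl axial): E = 1.64 kcal/mol.
ΔE = 1.64 − 0.26 = 1.38 kcal/mol; chair I is more stable.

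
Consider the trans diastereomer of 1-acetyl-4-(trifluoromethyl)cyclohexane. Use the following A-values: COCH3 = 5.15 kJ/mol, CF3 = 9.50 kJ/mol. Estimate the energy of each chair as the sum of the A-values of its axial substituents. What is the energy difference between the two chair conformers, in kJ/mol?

14.65 kJ/mol

C1 and C4 have opposite parity, so for the trans isomer the two substituents are e,e in one chair and a,a in the other.
Chair I (acetyl axial, trifluoromethyl axial): E = 14.65 kJ/mol.
Chair II (acetyl equatorial, trifluoromethyl equatorial): E = 0.00 kJ/mol.
ΔE = 14.65 − 0.00 = 14.65 kJ/mol; chair II is more stable.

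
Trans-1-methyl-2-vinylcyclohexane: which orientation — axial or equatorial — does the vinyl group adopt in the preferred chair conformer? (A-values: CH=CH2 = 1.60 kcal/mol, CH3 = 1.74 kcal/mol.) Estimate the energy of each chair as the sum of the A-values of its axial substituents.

equatorial

C1 and C2 have opposite parity, so for the trans isomer the two substituents are e,e in one chair and a,a in the other.
Chair I (vinyl axial, methyl axial): E = 3.34 kcal/mol.
Chair II (vinyl equatorial, methyl equatorial): E = 0.00 kcal/mol.
Chair II is the more stable (lower-energy) conformer, and in that chair the vinyl group is equatorial.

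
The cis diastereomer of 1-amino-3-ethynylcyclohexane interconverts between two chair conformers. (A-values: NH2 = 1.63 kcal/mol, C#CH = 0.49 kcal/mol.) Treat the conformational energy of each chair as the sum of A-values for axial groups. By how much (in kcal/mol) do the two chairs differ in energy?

2.12 kcal/mol

C1 and C3 have the same parity, so for the cis isomer the two substituents are e,e in one chair and a,a in the other.
Chair I (amino axial, ethynyl axial): E = 2.12 kcal/mol.
Chair II (amino equatorial, ethynyl equatorial): E = 0.00 kcal/mol.
ΔE = 2.12 − 0.00 = 2.12 kcal/mol; chair II is more stable.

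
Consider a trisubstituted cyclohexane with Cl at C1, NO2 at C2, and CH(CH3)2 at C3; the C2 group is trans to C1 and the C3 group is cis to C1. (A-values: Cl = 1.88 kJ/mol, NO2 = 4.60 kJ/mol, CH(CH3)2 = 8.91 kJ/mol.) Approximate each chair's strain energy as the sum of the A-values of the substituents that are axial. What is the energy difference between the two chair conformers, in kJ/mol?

Chair I (chloro axial, nitro axial, isopropyl axial): E = 15.39 kJ/mol.
Chair II (chloro equatorial, nitro equatorial, isopropyl equatorial): E = 0.00 kJ/mol.
ΔE = 15.39 − 0.00 = 15.39 kJ/mol; chair II is more stable.

15.39 kJ/mol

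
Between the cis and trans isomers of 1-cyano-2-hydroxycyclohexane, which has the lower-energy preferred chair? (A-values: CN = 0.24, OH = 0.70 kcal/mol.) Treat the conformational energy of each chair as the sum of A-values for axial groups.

At 1,2 positions (parity opposite): cis → (a,e or e,a); trans → (e,e or a,a).
Best chair for cis: E = 0.24 kcal/mol; best chair for trans: E = 0.00 kcal/mol.
The trans isomer is lower by 0.24 kcal/mol.

trans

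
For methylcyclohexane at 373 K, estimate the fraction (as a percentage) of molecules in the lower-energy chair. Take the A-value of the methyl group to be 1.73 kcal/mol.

91.2%

One chair has the methyl group axial (E = 1.73 kcal/mol) and the other has it equatorial (E = 0).
ΔG = 1.73 kcal/mol between the two chairs.
K = exp(ΔG/RT) with R = 1.987×10⁻³ kcal mol⁻¹ K⁻¹ and T = 373 K gives K ≈ 10.3.
Fraction in the lower-energy chair = K/(K+1) = 91.2%.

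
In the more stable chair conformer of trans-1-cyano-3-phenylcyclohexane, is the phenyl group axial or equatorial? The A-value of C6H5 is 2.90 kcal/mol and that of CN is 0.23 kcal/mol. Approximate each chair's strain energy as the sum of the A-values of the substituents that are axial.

C1 and C3 have the same parity, so for the trans isomer the two substituents are one axial and one equatorial in each chair.
Chair I (phenyl axial, cyano equatorial): E = 2.90 kcal/mol.
Chair II (phenyl equatorial, cyano axial): E = 0.23 kcal/mol.
Chair II is the more stable (lower-energy) conformer, and in that chair the phenyl group is equatorial.

equatorial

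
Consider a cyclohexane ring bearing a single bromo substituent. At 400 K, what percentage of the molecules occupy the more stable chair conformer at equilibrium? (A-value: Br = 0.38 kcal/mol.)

61.7%

One chair has the bromo group axial (E = 0.38 kcal/mol) and the other has it equatorial (E = 0).
ΔG = 0.38 kcal/mol between the two chairs.
K = exp(ΔG/RT) with R = 1.987×10⁻³ kcal mol⁻¹ K⁻¹ and T = 400 K gives K ≈ 1.61.
Fraction in the lower-energy chair = K/(K+1) = 61.7%.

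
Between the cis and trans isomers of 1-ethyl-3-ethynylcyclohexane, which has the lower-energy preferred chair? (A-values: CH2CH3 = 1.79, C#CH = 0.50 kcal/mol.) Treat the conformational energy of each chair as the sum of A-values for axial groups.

At 1,3 positions (parity same): cis → (e,e or a,a); trans → (a,e or e,a).
Best chair for cis: E = 0.00 kcal/mol; best chair for trans: E = 0.50 kcal/mol.
The cis isomer is lower by 0.50 kcal/mol.

cis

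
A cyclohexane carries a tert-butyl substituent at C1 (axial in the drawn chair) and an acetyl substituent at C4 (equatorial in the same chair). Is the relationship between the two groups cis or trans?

cis

C1 and C4 have opposite parity, so their axial bonds point in opposite directions.
With opposite-parity carbons, two substituents on the same face are one axial and one equatorial; opposite faces give both axial or both equatorial.
Here the groups are axial/equatorial → same face → cis.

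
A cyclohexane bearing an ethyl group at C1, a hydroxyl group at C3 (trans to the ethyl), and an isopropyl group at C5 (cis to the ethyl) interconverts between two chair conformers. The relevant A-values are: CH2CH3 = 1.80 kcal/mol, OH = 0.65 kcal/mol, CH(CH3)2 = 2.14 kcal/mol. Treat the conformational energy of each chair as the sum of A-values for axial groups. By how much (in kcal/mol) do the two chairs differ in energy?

Chair I (ethyl axial, hydroxyl equatorial, isopropyl axial): E = 3.94 kcal/mol.
Chair II (ethyl equatorial, hydroxyl axial, isopropyl equatorial): E = 0.65 kcal/mol.
ΔE = 3.94 − 0.65 = 3.29 kcal/mol; chair II is more stable.

3.29 kcal/mol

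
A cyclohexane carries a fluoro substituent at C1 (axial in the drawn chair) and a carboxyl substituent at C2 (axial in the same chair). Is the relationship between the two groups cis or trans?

C1 and C2 have opposite parity, so their axial bonds point in opposite directions.
With opposite-parity carbons, two substituents on the same face are one axial and one equatorial; opposite faces give both axial or both equatorial.
Here the groups are axial/axial → opposite face → trans.

trans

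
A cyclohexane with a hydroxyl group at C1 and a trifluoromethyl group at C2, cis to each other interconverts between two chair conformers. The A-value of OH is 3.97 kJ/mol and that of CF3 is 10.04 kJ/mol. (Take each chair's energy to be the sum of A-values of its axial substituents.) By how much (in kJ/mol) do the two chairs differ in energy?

6.07 kJ/mol

C1 and C2 have opposite parity, so for the cis isomer the two substituents are one axial and one equatorial in each chair.
Chair I (hydroxyl axial, trifluoromethyl equatorial): E = 3.97 kJ/mol.
Chair II (hydroxyl equatorial, trifluoromethyl axial): E = 10.04 kJ/mol.
ΔE = 10.04 − 3.97 = 6.07 kJ/mol; chair I is more stable.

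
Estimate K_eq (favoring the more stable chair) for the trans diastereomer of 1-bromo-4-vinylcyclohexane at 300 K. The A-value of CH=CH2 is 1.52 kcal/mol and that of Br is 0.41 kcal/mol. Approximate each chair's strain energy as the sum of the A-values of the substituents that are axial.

C1 and C4 have opposite parity, so for the trans isomer the two substituents are e,e in one chair and a,a in the other.
Chair I (vinyl axial, bromo axial): E = 1.93 kcal/mol; chair II (vinyl equatorial, bromo equatorial): E = 0.00 kcal/mol.
ΔG = 1.93 kcal/mol between the two chairs.
K = exp(ΔG/RT) with R = 1.987×10⁻³ kcal mol⁻¹ K⁻¹ and T = 300 K gives K ≈ 25.5.

K ≈ 25.5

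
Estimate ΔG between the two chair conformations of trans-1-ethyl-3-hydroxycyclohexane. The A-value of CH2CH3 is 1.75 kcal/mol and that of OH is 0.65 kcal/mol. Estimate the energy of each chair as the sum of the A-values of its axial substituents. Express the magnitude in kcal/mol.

1.10 kcal/mol

C1 and C3 have the same parity, so for the trans isomer the two substituents are one axial and one equatorial in each chair.
Chair I (ethyl axial, hydroxyl equatorial): E = 1.75 kcal/mol.
Chair II (ethyl equatorial, hydroxyl axial): E = 0.65 kcal/mol.
ΔE = 1.75 − 0.65 = 1.10 kcal/mol; chair II is more stable.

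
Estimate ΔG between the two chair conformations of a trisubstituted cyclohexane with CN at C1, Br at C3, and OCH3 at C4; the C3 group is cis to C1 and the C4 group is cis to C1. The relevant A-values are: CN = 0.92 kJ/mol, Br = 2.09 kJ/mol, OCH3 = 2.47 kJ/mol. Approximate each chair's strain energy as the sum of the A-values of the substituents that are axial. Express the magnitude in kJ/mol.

0.54 kJ/mol

Chair I (cyano axial, bromo axial, methoxy equatorial): E = 3.01 kJ/mol.
Chair II (cyano equatorial, bromo equatorial, methoxy axial): E = 2.47 kJ/mol.
ΔE = 3.01 − 2.47 = 0.54 kJ/mol; chair II is more stable.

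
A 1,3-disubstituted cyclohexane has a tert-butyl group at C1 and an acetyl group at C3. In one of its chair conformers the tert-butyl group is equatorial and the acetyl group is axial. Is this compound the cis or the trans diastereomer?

trans

C1 and C3 have the same parity, so their axial bonds point in the same direction.
With same-parity carbons, two substituents on the same face are both axial or both equatorial; opposite faces give one of each.
Here the groups are equatorial/axial → opposite face → trans.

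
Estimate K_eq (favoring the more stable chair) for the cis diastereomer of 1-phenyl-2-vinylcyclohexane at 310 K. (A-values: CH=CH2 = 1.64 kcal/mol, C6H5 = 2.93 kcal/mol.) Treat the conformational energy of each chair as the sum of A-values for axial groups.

K ≈ 8.12

C1 and C2 have opposite parity, so for the cis isomer the two substituents are one axial and one equatorial in each chair.
Chair I (vinyl axial, phenyl equatorial): E = 1.64 kcal/mol; chair II (vinyl equatorial, phenyl axial): E = 2.93 kcal/mol.
ΔG = 1.29 kcal/mol between the two chairs.
K = exp(ΔG/RT) with R = 1.987×10⁻³ kcal mol⁻¹ K⁻¹ and T = 310 K gives K ≈ 8.12.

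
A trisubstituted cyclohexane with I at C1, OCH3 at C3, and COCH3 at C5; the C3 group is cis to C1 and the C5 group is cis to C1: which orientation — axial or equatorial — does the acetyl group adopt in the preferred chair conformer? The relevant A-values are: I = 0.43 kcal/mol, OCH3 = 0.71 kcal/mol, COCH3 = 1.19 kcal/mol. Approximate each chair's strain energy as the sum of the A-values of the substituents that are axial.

Chair I (iodo axial, methoxy axial, acetyl axial): E = 2.33 kcal/mol.
Chair II (iodo equatorial, methoxy equatorial, acetyl equatorial): E = 0.00 kcal/mol.
Chair II is the more stable (lower-energy) conformer, and in that chair the acetyl group is equatorial.

equatorial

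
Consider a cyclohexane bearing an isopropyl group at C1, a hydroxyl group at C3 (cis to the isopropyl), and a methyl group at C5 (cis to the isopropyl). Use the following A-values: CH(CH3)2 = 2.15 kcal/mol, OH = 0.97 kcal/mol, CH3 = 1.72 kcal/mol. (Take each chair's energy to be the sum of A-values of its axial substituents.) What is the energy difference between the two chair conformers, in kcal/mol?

4.84 kcal/mol

Chair I (isopropyl axial, hydroxyl axial, methyl axial): E = 4.84 kcal/mol.
Chair II (isopropyl equatorial, hydroxyl equatorial, methyl equatorial): E = 0.00 kcal/mol.
ΔE = 4.84 − 0.00 = 4.84 kcal/mol; chair II is more stable.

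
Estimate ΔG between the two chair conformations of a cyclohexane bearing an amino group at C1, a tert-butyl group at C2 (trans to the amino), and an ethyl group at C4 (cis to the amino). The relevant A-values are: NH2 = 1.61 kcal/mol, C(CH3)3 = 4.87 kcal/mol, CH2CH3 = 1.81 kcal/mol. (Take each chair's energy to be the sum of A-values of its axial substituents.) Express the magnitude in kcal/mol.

Chair I (amino axial, tert-butyl axial, ethyl equatorial): E = 6.48 kcal/mol.
Chair II (amino equatorial, tert-butyl equatorial, ethyl axial): E = 1.81 kcal/mol.
ΔE = 6.48 − 1.81 = 4.67 kcal/mol; chair II is more stable.

4.67 kcal/mol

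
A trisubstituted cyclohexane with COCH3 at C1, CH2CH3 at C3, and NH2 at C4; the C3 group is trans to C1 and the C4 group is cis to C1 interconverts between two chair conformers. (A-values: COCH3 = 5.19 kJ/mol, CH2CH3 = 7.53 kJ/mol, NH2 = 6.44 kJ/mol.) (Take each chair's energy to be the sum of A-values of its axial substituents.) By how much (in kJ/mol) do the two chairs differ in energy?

Chair I (acetyl axial, ethyl equatorial, amino equatorial): E = 5.19 kJ/mol.
Chair II (acetyl equatorial, ethyl axial, amino axial): E = 13.97 kJ/mol.
ΔE = 13.97 − 5.19 = 8.78 kJ/mol; chair I is more stable.

8.78 kJ/mol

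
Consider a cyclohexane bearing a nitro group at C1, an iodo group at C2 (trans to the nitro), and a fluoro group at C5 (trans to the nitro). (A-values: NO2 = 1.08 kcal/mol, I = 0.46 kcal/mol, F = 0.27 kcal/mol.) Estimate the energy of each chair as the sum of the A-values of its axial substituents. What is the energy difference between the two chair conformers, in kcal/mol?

Chair I (nitro axial, iodo axial, fluoro equatorial): E = 1.54 kcal/mol.
Chair II (nitro equatorial, iodo equatorial, fluoro axial): E = 0.27 kcal/mol.
ΔE = 1.54 − 0.27 = 1.27 kcal/mol; chair II is more stable.

1.27 kcal/mol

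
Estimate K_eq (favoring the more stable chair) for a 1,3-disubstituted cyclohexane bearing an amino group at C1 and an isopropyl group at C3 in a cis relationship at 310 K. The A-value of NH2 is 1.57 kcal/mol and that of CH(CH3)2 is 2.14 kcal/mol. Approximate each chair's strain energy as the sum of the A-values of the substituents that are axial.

K ≈ 413

C1 and C3 have the same parity, so for the cis isomer the two substituents are e,e in one chair and a,a in the other.
Chair I (amino axial, isopropyl axial): E = 3.71 kcal/mol; chair II (amino equatorial, isopropyl equatorial): E = 0.00 kcal/mol.
ΔG = 3.71 kcal/mol between the two chairs.
K = exp(ΔG/RT) with R = 1.987×10⁻³ kcal mol⁻¹ K⁻¹ and T = 310 K gives K ≈ 413.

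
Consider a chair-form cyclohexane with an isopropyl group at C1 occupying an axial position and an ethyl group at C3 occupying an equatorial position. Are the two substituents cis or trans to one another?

trans

C1 and C3 have the same parity, so their axial bonds point in the same direction.
With same-parity carbons, two substituents on the same face are both axial or both equatorial; opposite faces give one of each.
Here the groups are axial/equatorial → opposite face → trans.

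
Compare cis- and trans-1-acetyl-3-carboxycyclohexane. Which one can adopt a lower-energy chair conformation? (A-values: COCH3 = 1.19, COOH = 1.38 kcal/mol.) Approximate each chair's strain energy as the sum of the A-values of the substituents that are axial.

cis

At 1,3 positions (parity same): cis → (e,e or a,a); trans → (a,e or e,a).
Best chair for cis: E = 0.00 kcal/mol; best chair for trans: E = 1.19 kcal/mol.
The cis isomer is lower by 1.19 kcal/mol.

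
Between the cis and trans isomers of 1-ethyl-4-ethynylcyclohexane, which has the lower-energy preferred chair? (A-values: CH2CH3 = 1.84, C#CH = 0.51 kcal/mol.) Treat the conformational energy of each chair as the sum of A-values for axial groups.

trans

At 1,4 positions (parity opposite): cis → (a,e or e,a); trans → (e,e or a,a).
Best chair for cis: E = 0.51 kcal/mol; best chair for trans: E = 0.00 kcal/mol.
The trans isomer is lower by 0.51 kcal/mol.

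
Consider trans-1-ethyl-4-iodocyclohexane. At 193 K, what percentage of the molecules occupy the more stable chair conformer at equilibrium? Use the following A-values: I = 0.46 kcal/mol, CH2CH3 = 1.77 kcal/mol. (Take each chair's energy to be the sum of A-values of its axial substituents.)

99.7%

C1 and C4 have opposite parity, so for the trans isomer the two substituents are e,e in one chair and a,a in the other.
Chair I (iodo axial, ethyl axial): E = 2.23 kcal/mol; chair II (iodo equatorial, ethyl equatorial): E = 0.00 kcal/mol.
ΔG = 2.23 kcal/mol between the two chairs.
K = exp(ΔG/RT) with R = 1.987×10⁻³ kcal mol⁻¹ K⁻¹ and T = 193 K gives K ≈ 335.
Fraction in the lower-energy chair = K/(K+1) = 99.7%.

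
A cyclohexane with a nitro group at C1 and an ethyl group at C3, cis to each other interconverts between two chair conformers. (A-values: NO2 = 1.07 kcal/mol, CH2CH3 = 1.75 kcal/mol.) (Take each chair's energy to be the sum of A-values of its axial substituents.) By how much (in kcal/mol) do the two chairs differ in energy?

C1 and C3 have the same parity, so for the cis isomer the two substituents are e,e in one chair and a,a in the other.
Chair I (nitro axial, ethyl axial): E = 2.82 kcal/mol.
Chair II (nitro equatorial, ethyl equatorial): E = 0.00 kcal/mol.
ΔE = 2.82 − 0.00 = 2.82 kcal/mol; chair II is more stable.

2.82 kcal/mol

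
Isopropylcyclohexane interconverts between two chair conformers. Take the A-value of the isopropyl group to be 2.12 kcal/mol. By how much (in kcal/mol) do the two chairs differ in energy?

A monosubstituted cyclohexane has one chair with the isopropyl group axial (E = A = 2.12 kcal/mol) and one with it equatorial (E = 0).
ΔE = 2.12 − 0 = 2.12 kcal/mol.

2.12 kcal/mol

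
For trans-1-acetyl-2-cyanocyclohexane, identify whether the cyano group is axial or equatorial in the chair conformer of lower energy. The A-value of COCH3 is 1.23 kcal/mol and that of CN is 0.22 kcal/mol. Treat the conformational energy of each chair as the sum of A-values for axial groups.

C1 and C2 have opposite parity, so for the trans isomer the two substituents are e,e in one chair and a,a in the other.
Chair I (acetyl axial, cyano axial): E = 1.45 kcal/mol.
Chair II (acetyl equatorial, cyano equatorial): E = 0.00 kcal/mol.
Chair II is the more stable (lower-energy) conformer, and in that chair the cyano group is equatorial.

equatorial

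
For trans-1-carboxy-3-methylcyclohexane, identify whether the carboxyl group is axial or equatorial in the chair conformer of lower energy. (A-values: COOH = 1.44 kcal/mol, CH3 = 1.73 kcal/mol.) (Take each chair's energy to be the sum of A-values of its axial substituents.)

C1 and C3 have the same parity, so for the trans isomer the two substituents are one axial and one equatorial in each chair.
Chair I (carboxyl axial, methyl equatorial): E = 1.44 kcal/mol.
Chair II (carboxyl equatorial, methyl axial): E = 1.73 kcal/mol.
Chair I is the more stable (lower-energy) conformer, and in that chair the carboxyl group is axial.

axial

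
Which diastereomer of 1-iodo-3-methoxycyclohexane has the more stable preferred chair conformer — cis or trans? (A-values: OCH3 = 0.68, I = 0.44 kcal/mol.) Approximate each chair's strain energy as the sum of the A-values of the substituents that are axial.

cis

At 1,3 positions (parity same): cis → (e,e or a,a); trans → (a,e or e,a).
Best chair for cis: E = 0.00 kcal/mol; best chair for trans: E = 0.44 kcal/mol.
The cis isomer is lower by 0.44 kcal/mol.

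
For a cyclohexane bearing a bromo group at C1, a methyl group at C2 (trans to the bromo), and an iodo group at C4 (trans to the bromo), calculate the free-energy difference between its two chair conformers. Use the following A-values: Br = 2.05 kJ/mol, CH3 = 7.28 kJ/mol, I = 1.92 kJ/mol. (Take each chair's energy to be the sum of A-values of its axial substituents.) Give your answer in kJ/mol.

Chair I (bromo axial, methyl axial, iodo axial): E = 11.25 kJ/mol.
Chair II (bromo equatorial, methyl equatorial, iodo equatorial): E = 0.00 kJ/mol.
ΔE = 11.25 − 0.00 = 11.25 kJ/mol; chair II is more stable.

11.25 kJ/mol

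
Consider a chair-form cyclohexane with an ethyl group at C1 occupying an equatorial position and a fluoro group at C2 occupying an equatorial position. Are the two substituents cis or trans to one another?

trans

C1 and C2 have opposite parity, so their axial bonds point in opposite directions.
With opposite-parity carbons, two substituents on the same face are one axial and one equatorial; opposite faces give both axial or both equatorial.
Here the groups are equatorial/equatorial → opposite face → trans.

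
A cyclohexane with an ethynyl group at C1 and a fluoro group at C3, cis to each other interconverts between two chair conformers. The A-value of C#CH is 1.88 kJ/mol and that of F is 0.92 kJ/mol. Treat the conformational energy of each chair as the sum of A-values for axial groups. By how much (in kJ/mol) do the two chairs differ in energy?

C1 and C3 have the same parity, so for the cis isomer the two substituents are e,e in one chair and a,a in the other.
Chair I (ethynyl axial, fluoro axial): E = 2.80 kJ/mol.
Chair II (ethynyl equatorial, fluoro equatorial): E = 0.00 kJ/mol.
ΔE = 2.80 − 0.00 = 2.80 kJ/mol; chair II is more stable.

2.80 kJ/mol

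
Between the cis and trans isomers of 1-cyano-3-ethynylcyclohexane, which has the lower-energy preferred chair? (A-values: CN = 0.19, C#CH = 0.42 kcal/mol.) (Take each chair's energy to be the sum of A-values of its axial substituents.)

cis

At 1,3 positions (parity same): cis → (e,e or a,a); trans → (a,e or e,a).
Best chair for cis: E = 0.00 kcal/mol; best chair for trans: E = 0.19 kcal/mol.
The cis isomer is lower by 0.19 kcal/mol.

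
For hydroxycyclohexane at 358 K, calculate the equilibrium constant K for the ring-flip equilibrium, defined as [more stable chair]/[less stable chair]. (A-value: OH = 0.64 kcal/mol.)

K ≈ 2.46

One chair has the hydroxyl group axial (E = 0.64 kcal/mol) and the other has it equatorial (E = 0).
ΔG = 0.64 kcal/mol between the two chairs.
K = exp(ΔG/RT) with R = 1.987×10⁻³ kcal mol⁻¹ K⁻¹ and T = 358 K gives K ≈ 2.46.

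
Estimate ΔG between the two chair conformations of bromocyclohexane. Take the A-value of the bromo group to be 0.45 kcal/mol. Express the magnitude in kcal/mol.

0.45 kcal/mol

A monosubstituted cyclohexane has one chair with the bromo group axial (E = A = 0.45 kcal/mol) and one with it equatorial (E = 0).
ΔE = 0.45 − 0 = 0.45 kcal/mol.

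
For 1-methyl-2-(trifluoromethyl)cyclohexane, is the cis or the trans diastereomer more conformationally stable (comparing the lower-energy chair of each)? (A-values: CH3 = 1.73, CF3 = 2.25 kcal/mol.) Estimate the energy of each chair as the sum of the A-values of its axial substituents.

trans

At 1,2 positions (parity opposite): cis → (a,e or e,a); trans → (e,e or a,a).
Best chair for cis: E = 1.73 kcal/mol; best chair for trans: E = 0.00 kcal/mol.
The trans isomer is lower by 1.73 kcal/mol.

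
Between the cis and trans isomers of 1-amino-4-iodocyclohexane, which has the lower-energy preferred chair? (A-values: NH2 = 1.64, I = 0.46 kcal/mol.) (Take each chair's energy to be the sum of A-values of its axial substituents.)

At 1,4 positions (parity opposite): cis → (a,e or e,a); trans → (e,e or a,a).
Best chair for cis: E = 0.46 kcal/mol; best chair for trans: E = 0.00 kcal/mol.
The trans isomer is lower by 0.46 kcal/mol.

trans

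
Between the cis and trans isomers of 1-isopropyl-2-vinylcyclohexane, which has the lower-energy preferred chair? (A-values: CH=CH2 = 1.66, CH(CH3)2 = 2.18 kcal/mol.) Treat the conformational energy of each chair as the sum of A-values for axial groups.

trans

At 1,2 positions (parity opposite): cis → (a,e or e,a); trans → (e,e or a,a).
Best chair for cis: E = 1.66 kcal/mol; best chair for trans: E = 0.00 kcal/mol.
The trans isomer is lower by 1.66 kcal/mol.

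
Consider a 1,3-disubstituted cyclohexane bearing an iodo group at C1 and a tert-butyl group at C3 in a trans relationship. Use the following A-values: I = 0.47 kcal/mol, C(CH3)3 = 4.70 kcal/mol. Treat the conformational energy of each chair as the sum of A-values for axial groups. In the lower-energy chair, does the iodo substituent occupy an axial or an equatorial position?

C1 and C3 have the same parity, so for the trans isomer the two substituents are one axial and one equatorial in each chair.
Chair I (iodo axial, tert-butyl equatorial): E = 0.47 kcal/mol.
Chair II (iodo equatorial, tert-butyl axial): E = 4.70 kcal/mol.
Chair I is the more stable (lower-energy) conformer, and in that chair the iodo group is axial.

axial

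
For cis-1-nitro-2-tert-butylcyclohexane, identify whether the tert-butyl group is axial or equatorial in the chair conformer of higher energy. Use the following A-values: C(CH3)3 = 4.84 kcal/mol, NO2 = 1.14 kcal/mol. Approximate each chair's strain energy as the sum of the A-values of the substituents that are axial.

axial

C1 and C2 have opposite parity, so for the cis isomer the two substituents are one axial and one equatorial in each chair.
Chair I (tert-butyl axial, nitro equatorial): E = 4.84 kcal/mol.
Chair II (tert-butyl equatorial, nitro axial): E = 1.14 kcal/mol.
Chair I is the less stable (higher-energy) conformer, and in that chair the tert-butyl group is axial.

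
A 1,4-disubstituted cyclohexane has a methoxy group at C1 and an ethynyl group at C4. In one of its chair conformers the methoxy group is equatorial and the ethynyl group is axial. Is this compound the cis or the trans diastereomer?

C1 and C4 have opposite parity, so their axial bonds point in opposite directions.
With opposite-parity carbons, two substituents on the same face are one axial and one equatorial; opposite faces give both axial or both equatorial.
Here the groups are equatorial/axial → same face → cis.

cis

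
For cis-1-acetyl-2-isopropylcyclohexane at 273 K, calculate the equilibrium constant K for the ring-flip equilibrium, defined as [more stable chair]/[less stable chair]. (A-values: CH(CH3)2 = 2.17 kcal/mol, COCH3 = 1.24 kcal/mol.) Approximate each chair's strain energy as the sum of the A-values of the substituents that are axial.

K ≈ 5.55

C1 and C2 have opposite parity, so for the cis isomer the two substituents are one axial and one equatorial in each chair.
Chair I (isopropyl axial, acetyl equatorial): E = 2.17 kcal/mol; chair II (isopropyl equatorial, acetyl axial): E = 1.24 kcal/mol.
ΔG = 0.93 kcal/mol between the two chairs.
K = exp(ΔG/RT) with R = 1.987×10⁻³ kcal mol⁻¹ K⁻¹ and T = 273 K gives K ≈ 5.55.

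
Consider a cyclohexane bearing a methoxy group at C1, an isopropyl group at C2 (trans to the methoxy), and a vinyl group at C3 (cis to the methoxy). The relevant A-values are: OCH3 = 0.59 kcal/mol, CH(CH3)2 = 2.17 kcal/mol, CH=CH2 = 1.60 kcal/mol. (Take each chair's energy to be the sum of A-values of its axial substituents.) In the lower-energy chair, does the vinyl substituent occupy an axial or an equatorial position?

equatorial

Chair I (methoxy axial, isopropyl axial, vinyl axial): E = 4.36 kcal/mol.
Chair II (methoxy equatorial, isopropyl equatorial, vinyl equatorial): E = 0.00 kcal/mol.
Chair II is the more stable (lower-energy) conformer, and in that chair the vinyl group is equatorial.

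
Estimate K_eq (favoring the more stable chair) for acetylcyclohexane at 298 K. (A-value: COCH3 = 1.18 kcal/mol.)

K ≈ 7.34

One chair has the acetyl group axial (E = 1.18 kcal/mol) and the other has it equatorial (E = 0).
ΔG = 1.18 kcal/mol between the two chairs.
K = exp(ΔG/RT) with R = 1.987×10⁻³ kcal mol⁻¹ K⁻¹ and T = 298 K gives K ≈ 7.34.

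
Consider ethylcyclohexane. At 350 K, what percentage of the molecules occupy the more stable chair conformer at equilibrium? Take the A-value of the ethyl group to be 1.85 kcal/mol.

93.5%

One chair has the ethyl group axial (E = 1.85 kcal/mol) and the other has it equatorial (E = 0).
ΔG = 1.85 kcal/mol between the two chairs.
K = exp(ΔG/RT) with R = 1.987×10⁻³ kcal mol⁻¹ K⁻¹ and T = 350 K gives K ≈ 14.3.
Fraction in the lower-energy chair = K/(K+1) = 93.5%.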